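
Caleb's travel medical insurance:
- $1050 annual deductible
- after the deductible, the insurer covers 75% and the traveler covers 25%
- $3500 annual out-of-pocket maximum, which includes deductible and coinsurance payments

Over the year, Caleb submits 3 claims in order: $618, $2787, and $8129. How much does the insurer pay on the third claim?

$6267.75

Bill 1, $618: fully absorbed by the deductible. Cost to traveler: $618. OOP to date $618. Plan pays $618 − $618 = $0.
Bill 2, $2787: $432 finishes the deductible; $2355 goes to coinsurance; traveler's 25% is $588.75. Traveler owes $1020.75 (running OOP $1638.75). Insurer: $2787 − $1020.75 = $1766.25.
Bill 3, $8129: 25% coinsurance on $8129 = $2032.25. That would push OOP to $3671, over the $3500 cap, so traveler pays $3500 − $1638.75 = $1861.25. Plan pays $8129 − $1861.25 = $6267.75.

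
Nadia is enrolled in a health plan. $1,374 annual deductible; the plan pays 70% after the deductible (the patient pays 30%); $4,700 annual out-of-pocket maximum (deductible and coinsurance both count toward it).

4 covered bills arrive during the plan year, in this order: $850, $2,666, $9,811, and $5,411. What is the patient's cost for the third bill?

$2,683.40

#1 ($850): fully absorbed by the deductible. Patient pays $850; OOP now $850.
#2 ($2,666): $524 finishes the deductible; $2,142 goes to coinsurance; coinsurance $2,142 × 30% = $642.60. Cost to patient: $1,166.60. OOP to date $2,016.60.
#3 ($9,811): 30% coinsurance on $9,811 = $2,943.30. That would push OOP to $4,959.90, over the $4,700 cap, so patient pays $4,700 − $2,016.60 = $2,683.40.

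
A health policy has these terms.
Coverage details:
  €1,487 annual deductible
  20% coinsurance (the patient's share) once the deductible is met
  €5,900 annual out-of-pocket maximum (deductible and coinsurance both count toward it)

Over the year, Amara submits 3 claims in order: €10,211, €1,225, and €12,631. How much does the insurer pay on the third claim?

Claim 1 (€10,211): €1,487 to deductible, leaving €8,724; patient's 20% is €1,744.80. Patient owes €3,231.80 (running OOP €3,231.80). Insurer: €10,211 − €3,231.80 = €6,979.20.
Claim 2 (€1,225): deductible met; 20% of €1,225 = €245. Patient pays €245; OOP now €3,476.80. Plan pays €1,225 − €245 = €980.
Claim 3 (€12,631): deductible already satisfied, so patient's share is 20% × €12,631 = €2,526.20. That would push OOP to €6,003, over the €5,900 cap, so patient pays €5,900 − €3,476.80 = €2,423.20. Plan pays €12,631 − €2,423.20 = €10,207.80.

€10,207.80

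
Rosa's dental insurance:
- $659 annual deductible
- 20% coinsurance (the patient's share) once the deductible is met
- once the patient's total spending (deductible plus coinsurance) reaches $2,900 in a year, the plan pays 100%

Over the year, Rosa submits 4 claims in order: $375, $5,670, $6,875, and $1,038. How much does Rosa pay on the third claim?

$1,163.80

Claim 1 ($375): entire amount goes to the deductible. Cost to patient: $375. OOP to date $375.
Claim 2 ($5,670): $284 to deductible, leaving $5,386; patient's 20% is $1,077.20. Patient owes $1,361.20 (running OOP $1,736.20).
Claim 3 ($6,875): 20% coinsurance on $6,875 = $1,375. That would push OOP to $3,111.20, over the $2,900 cap, so patient pays $2,900 − $1,736.20 = $1,163.80.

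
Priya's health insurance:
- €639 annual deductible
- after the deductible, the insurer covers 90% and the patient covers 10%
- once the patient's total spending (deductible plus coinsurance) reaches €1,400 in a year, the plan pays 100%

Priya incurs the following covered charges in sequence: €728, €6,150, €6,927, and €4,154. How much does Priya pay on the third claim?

Claim 1 — €728: €639 to deductible, leaving €89; coinsurance €89 × 10% = €8.90. Patient pays €647.90; OOP now €647.90.
Claim 2 — €6,150: deductible met; 10% of €6,150 = €615. Cost to patient: €615. OOP to date €1,262.90.
Claim 3 — €6,927: 10% coinsurance on €6,927 = €692.70. That would push OOP to €1,955.60, over the €1,400 cap, so patient pays €1,400 − €1,262.90 = €137.10.

€137.10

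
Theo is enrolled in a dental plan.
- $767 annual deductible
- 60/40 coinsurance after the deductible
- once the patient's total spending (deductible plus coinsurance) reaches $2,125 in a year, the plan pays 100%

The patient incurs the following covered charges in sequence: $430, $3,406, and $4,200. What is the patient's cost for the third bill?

$130.40

Claim 1 ($430): fully absorbed by the deductible. Patient owes $430 (running OOP $430).
Claim 2 ($3,406): $337 finishes the deductible; $3,069 goes to coinsurance; patient's 40% is $1,227.60. Patient pays $1,564.60; OOP now $1,994.60.
Claim 3 ($4,200): deductible met; 40% of $4,200 = $1,680. That would push OOP to $3,674.60, over the $2,125 cap, so patient pays $2,125 − $1,994.60 = $130.40.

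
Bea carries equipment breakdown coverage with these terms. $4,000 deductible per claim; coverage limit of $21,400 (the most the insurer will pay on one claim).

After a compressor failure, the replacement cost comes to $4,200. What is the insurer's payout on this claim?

$200

After the deductible, $4,200 − $4,000 = $200 remains.
$200 is within the $21,400 limit, so the insurer pays $200.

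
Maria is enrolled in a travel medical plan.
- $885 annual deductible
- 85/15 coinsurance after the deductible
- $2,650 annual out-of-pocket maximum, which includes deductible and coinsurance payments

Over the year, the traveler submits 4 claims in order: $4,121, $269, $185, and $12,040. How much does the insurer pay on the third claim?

Claim 1 — $4,121: deductible takes $885, $3,236 remains; coinsurance $3,236 × 15% = $485.40. Cost to traveler: $1,370.40. OOP to date $1,370.40. Insurer: $4,121 − $1,370.40 = $2,750.60.
Claim 2 — $269: 15% coinsurance on $269 = $40.35. Traveler owes $40.35 (running OOP $1,410.75). Insurer: $269 − $40.35 = $228.65.
Claim 3 — $185: 15% coinsurance on $185 = $27.75. Traveler pays $27.75; OOP now $1,438.50. Insurer: $185 − $27.75 = $157.25.

$157.25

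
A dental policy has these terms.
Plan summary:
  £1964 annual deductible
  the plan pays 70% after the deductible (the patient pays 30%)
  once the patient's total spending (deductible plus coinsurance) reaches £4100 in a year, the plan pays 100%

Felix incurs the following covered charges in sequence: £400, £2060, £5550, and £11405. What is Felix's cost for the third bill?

£1665

Bill 1, £400: all of it applies to the deductible. Patient pays £400; OOP now £400.
Bill 2, £2060: £1564 to deductible, leaving £496; 30% of £496 = £148.80. Patient owes £1712.80 (running OOP £2112.80).
Bill 3, £5550: deductible met; 30% of £5550 = £1665. Patient owes £1665 (running OOP £3777.80).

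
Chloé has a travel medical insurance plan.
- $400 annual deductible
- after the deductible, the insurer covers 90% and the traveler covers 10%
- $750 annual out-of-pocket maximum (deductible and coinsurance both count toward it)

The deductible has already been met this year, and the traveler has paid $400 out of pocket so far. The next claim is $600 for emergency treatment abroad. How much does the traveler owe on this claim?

The deductible is already satisfied, so the full bill goes to coinsurance.
Coinsurance: $600 × 10% = $60.
Year-to-date out-of-pocket becomes $400 + $60 = $460, still under the $750 maximum, so no cap applies.

$60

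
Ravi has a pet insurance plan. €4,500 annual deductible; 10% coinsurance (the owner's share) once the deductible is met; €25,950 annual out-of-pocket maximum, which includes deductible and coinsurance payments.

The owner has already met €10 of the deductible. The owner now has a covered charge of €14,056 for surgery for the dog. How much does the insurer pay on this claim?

Deductible still to meet: €4,500 − €10 = €4,490.
The remaining €9,566 (= €14,056 − €4,490) moves to coinsurance.
Coinsurance: €9,566 × 10% = €956.60.
Owner responsibility before any cap: €4,490 + €956.60 = €5,446.60.
Cumulative spending €10 + €5,446.60 = €5,456.60 stays under the €25,950 maximum.
The plan picks up €14,056 − €5,446.60 = €8,609.40.

€8,609.40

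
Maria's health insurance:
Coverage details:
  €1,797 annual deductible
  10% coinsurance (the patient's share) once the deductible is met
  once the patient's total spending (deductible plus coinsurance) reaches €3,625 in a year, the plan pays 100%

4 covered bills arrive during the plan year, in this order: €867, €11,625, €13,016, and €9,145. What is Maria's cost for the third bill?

€758.50

Bill 1, €867: entire amount goes to the deductible. Patient owes €867 (running OOP €867).
Bill 2, €11,625: deductible takes €930, €10,695 remains; coinsurance €10,695 × 10% = €1,069.50. Patient pays €1,999.50; OOP now €2,866.50.
Bill 3, €13,016: 10% coinsurance on €13,016 = €1,301.60. OOP would hit €4,168.10 > €3,625, so the cap limits the patient to €3,625 − €2,866.50 = €758.50.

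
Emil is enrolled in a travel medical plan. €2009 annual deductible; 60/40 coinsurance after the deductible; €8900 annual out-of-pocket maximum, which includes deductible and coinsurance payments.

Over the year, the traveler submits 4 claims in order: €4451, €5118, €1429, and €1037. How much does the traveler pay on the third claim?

#1 (€4451): €2009 finishes the deductible; €2442 goes to coinsurance; 40% of €2442 = €976.80. Traveler pays €2985.80; OOP now €2985.80.
#2 (€5118): 40% coinsurance on €5118 = €2047.20. Cost to traveler: €2047.20. OOP to date €5033.
#3 (€1429): 40% coinsurance on €1429 = €571.60. Traveler owes €571.60 (running OOP €5604.60).

€571.60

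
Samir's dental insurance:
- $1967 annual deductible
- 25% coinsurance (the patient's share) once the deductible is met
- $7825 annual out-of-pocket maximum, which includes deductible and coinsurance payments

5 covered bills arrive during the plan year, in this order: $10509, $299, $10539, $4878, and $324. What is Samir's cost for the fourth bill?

#1 ($10509): deductible takes $1967, $8542 remains; coinsurance $8542 × 25% = $2135.50. Patient owes $4102.50 (running OOP $4102.50).
#2 ($299): deductible already satisfied, so patient's share is 25% × $299 = $74.75. Cost to patient: $74.75. OOP to date $4177.25.
#3 ($10539): deductible met; 25% of $10539 = $2634.75. Patient owes $2634.75 (running OOP $6812).
#4 ($4878): 25% coinsurance on $4878 = $1219.50. OOP would hit $8031.50 > $7825, so the cap limits the patient to $7825 − $6812 = $1013.

$1013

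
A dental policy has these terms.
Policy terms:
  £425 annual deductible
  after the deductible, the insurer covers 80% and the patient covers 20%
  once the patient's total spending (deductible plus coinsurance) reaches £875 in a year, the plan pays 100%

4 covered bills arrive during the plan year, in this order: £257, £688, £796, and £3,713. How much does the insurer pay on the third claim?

£636.80

#1 (£257): entire amount goes to the deductible. Patient owes £257 (running OOP £257). Plan pays £257 − £257 = £0.
#2 (£688): £168 to deductible, leaving £520; patient's 20% is £104. Cost to patient: £272. OOP to date £529. Plan pays £688 − £272 = £416.
#3 (£796): 20% coinsurance on £796 = £159.20. Cost to patient: £159.20. OOP to date £688.20. Plan pays £796 − £159.20 = £636.80.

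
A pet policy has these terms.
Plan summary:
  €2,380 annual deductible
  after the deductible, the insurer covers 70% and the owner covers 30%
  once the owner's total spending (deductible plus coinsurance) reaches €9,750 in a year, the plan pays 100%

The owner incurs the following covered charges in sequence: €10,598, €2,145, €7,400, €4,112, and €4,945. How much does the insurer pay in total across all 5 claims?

Claim 1 (€10,598): €2,380 finishes the deductible; €8,218 goes to coinsurance; coinsurance €8,218 × 30% = €2,465.40. Cost to owner: €4,845.40. OOP to date €4,845.40. Insurer: €10,598 − €4,845.40 = €5,752.60.
Claim 2 (€2,145): 30% coinsurance on €2,145 = €643.50. Cost to owner: €643.50. OOP to date €5,488.90. Plan pays €2,145 − €643.50 = €1,501.50.
Claim 3 (€7,400): deductible already satisfied, so owner's share is 30% × €7,400 = €2,220. Owner pays €2,220; OOP now €7,708.90. Insurer: €7,400 − €2,220 = €5,180.
Claim 4 (€4,112): deductible already satisfied, so owner's share is 30% × €4,112 = €1,233.60. Owner owes €1,233.60 (running OOP €8,942.50). Plan pays €4,112 − €1,233.60 = €2,878.40.
Claim 5 (€4,945): 30% coinsurance on €4,945 = €1,483.50. OOP would hit €10,426 > €9,750, so the cap limits the owner to €9,750 − €8,942.50 = €807.50. Plan pays €4,945 − €807.50 = €4,137.50.
Insurer total: €5,752.60 + €1,501.50 + €5,180 + €2,878.40 + €4,137.50 = €19,450.

€19,450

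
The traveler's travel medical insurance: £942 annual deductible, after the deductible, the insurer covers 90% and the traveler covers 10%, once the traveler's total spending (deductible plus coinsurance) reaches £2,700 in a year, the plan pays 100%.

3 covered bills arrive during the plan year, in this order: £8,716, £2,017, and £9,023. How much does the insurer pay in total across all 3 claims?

Claim 1 (£8,716): £942 finishes the deductible; £7,774 goes to coinsurance; 10% of £7,774 = £777.40. Cost to traveler: £1,719.40. OOP to date £1,719.40. Insurer: £8,716 − £1,719.40 = £6,996.60.
Claim 2 (£2,017): deductible already satisfied, so traveler's share is 10% × £2,017 = £201.70. Traveler pays £201.70; OOP now £1,921.10. Plan pays £2,017 − £201.70 = £1,815.30.
Claim 3 (£9,023): 10% coinsurance on £9,023 = £902.30. OOP would hit £2,823.40 > £2,700, so the cap limits the traveler to £2,700 − £1,921.10 = £778.90. Insurer: £9,023 − £778.90 = £8,244.10.
Insurer total: £6,996.60 + £1,815.30 + £8,244.10 = £17,056.

£17,056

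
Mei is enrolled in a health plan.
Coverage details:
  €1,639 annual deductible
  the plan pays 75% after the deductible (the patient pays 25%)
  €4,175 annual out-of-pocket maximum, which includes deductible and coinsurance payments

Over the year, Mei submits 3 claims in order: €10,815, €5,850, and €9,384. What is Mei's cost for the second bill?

€242

Claim 1 — €10,815: €1,639 finishes the deductible; €9,176 goes to coinsurance; coinsurance €9,176 × 25% = €2,294. Patient owes €3,933 (running OOP €3,933).
Claim 2 — €5,850: deductible met; 25% of €5,850 = €1,462.50. OOP would hit €5,395.50 > €4,175, so the cap limits the patient to €4,175 − €3,933 = €242.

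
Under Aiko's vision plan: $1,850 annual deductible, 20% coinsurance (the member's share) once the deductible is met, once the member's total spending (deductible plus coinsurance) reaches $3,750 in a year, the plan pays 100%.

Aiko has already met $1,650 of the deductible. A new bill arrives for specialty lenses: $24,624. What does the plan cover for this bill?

$22,524

Remaining deductible: $1,850 − $1,650 = $200.
After the $200 deductible portion, $24,624 − $200 = $24,424 is subject to coinsurance.
Coinsurance: $24,424 × 20% = $4,884.80.
So the member owes $200 + $4,884.80 = $5,084.80 before any cap.
Adding $5,084.80 to the $1,650 already spent would give $6,734.80, which exceeds the $3,750 cap; the member pays just $3,750 − $1,650 = $2,100.
The insurer covers the remainder: $24,624 − $2,100 = $22,524.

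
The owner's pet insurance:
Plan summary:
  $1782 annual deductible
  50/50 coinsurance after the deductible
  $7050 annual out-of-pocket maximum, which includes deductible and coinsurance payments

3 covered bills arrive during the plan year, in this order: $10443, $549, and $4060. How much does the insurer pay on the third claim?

$3397

Claim 1 ($10443): deductible takes $1782, $8661 remains; owner's 50% is $4330.50. Owner owes $6112.50 (running OOP $6112.50). Plan pays $10443 − $6112.50 = $4330.50.
Claim 2 ($549): 50% coinsurance on $549 = $274.50. Owner owes $274.50 (running OOP $6387). Plan pays $549 − $274.50 = $274.50.
Claim 3 ($4060): 50% coinsurance on $4060 = $2030. Adding that to $6387 gives $8417, past the $7050 cap; owner pays only $7050 − $6387 = $663. Insurer: $4060 − $663 = $3397.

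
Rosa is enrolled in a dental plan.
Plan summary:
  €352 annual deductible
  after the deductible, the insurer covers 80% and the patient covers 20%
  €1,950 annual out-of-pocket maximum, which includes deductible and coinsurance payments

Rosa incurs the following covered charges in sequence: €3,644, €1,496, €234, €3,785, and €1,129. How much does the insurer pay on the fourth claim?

€3,191.40

Claim 1 — €3,644: €352 to deductible, leaving €3,292; coinsurance €3,292 × 20% = €658.40. Cost to patient: €1,010.40. OOP to date €1,010.40. Plan pays €3,644 − €1,010.40 = €2,633.60.
Claim 2 — €1,496: 20% coinsurance on €1,496 = €299.20. Cost to patient: €299.20. OOP to date €1,309.60. Plan pays €1,496 − €299.20 = €1,196.80.
Claim 3 — €234: 20% coinsurance on €234 = €46.80. Patient owes €46.80 (running OOP €1,356.40). Plan pays €234 − €46.80 = €187.20.
Claim 4 — €3,785: deductible met; 20% of €3,785 = €757. Adding that to €1,356.40 gives €2,113.40, past the €1,950 cap; patient pays only €1,950 − €1,356.40 = €593.60. Plan pays €3,785 − €593.60 = €3,191.40.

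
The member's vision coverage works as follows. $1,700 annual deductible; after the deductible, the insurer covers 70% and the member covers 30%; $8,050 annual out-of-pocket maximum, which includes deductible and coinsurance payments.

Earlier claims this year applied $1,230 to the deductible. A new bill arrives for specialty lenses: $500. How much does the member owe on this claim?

$479

Remaining deductible: $1,700 − $1,230 = $470.
The remaining $30 (= $500 − $470) moves to coinsurance.
Coinsurance: $30 × 30% = $9.
That puts the member's cost at $470 + $9 = $479 before any cap.
Total out-of-pocket so far would be $1,230 + $479 = $1,709, below the $8,050 cap — no reduction.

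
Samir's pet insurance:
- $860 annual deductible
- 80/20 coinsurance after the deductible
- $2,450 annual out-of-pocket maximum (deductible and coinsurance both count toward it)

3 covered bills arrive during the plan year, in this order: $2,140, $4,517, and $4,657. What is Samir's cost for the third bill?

$430.60

#1 ($2,140): $860 to deductible, leaving $1,280; coinsurance $1,280 × 20% = $256. Cost to owner: $1,116. OOP to date $1,116.
#2 ($4,517): 20% coinsurance on $4,517 = $903.40. Owner pays $903.40; OOP now $2,019.40.
#3 ($4,657): deductible met; 20% of $4,657 = $931.40. Adding that to $2,019.40 gives $2,950.80, past the $2,450 cap; owner pays only $2,450 − $2,019.40 = $430.60.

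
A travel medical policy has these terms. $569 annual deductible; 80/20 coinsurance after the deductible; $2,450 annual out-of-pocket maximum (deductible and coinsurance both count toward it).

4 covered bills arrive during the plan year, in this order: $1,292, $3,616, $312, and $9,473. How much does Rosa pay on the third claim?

$62.40

#1 ($1,292): $569 to deductible, leaving $723; 20% of $723 = $144.60. Traveler pays $713.60; OOP now $713.60.
#2 ($3,616): 20% coinsurance on $3,616 = $723.20. Cost to traveler: $723.20. OOP to date $1,436.80.
#3 ($312): deductible already satisfied, so traveler's share is 20% × $312 = $62.40. Traveler pays $62.40; OOP now $1,499.20.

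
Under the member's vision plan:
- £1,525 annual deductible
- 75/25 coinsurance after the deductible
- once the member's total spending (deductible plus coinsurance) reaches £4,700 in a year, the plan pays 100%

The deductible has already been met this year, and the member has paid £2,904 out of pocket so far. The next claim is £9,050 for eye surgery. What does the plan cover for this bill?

£7,254

With the deductible met, the entire £9,050 is subject to coinsurance.
Member's 25% share of £9,050 is £2,262.50.
That would bring total out-of-pocket to £5,166.50, past the £4,700 cap. The member is capped at £4,700 − £2,904 = £1,796 on this claim.
The insurer covers the remainder: £9,050 − £1,796 = £7,254.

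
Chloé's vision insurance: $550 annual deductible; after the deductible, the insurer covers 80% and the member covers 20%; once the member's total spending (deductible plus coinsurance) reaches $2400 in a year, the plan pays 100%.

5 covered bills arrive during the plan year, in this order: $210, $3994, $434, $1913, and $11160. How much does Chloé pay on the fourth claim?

Bill 1, $210: entire amount goes to the deductible. Member pays $210; OOP now $210.
Bill 2, $3994: deductible takes $340, $3654 remains; 20% of $3654 = $730.80. Cost to member: $1070.80. OOP to date $1280.80.
Bill 3, $434: deductible met; 20% of $434 = $86.80. Member pays $86.80; OOP now $1367.60.
Bill 4, $1913: 20% coinsurance on $1913 = $382.60. Member pays $382.60; OOP now $1750.20.

$382.60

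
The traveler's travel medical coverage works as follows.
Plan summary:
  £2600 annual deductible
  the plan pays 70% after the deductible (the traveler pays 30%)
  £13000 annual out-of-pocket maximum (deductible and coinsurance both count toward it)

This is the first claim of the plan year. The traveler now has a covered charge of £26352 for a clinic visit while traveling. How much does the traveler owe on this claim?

£9725.60

Deductible not yet touched, so the first £2600 of the bill goes to the deductible.
After the £2600 deductible portion, £26352 − £2600 = £23752 is subject to coinsurance.
30% of £23752 = £7125.60 falls to the traveler.
Traveler responsibility before any cap: £2600 + £7125.60 = £9725.60.
Year-to-date out-of-pocket becomes £0 + £9725.60 = £9725.60, still under the £13000 maximum, so no cap applies.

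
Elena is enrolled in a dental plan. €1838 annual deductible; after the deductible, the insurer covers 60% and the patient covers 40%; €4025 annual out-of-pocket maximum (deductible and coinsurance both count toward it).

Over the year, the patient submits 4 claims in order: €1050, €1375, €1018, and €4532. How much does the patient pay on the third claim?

€407.20

Bill 1, €1050: all of it applies to the deductible. Cost to patient: €1050. OOP to date €1050.
Bill 2, €1375: €788 to deductible, leaving €587; 40% of €587 = €234.80. Cost to patient: €1022.80. OOP to date €2072.80.
Bill 3, €1018: 40% coinsurance on €1018 = €407.20. Patient pays €407.20; OOP now €2480.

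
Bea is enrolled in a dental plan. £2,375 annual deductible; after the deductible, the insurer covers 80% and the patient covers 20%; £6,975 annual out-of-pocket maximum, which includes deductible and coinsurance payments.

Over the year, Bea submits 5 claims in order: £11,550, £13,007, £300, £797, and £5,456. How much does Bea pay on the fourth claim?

£103.60

Claim 1 — £11,550: £2,375 finishes the deductible; £9,175 goes to coinsurance; patient's 20% is £1,835. Patient pays £4,210; OOP now £4,210.
Claim 2 — £13,007: deductible already satisfied, so patient's share is 20% × £13,007 = £2,601.40. Cost to patient: £2,601.40. OOP to date £6,811.40.
Claim 3 — £300: 20% coinsurance on £300 = £60. Patient owes £60 (running OOP £6,871.40).
Claim 4 — £797: deductible already satisfied, so patient's share is 20% × £797 = £159.40. OOP would hit £7,030.80 > £6,975, so the cap limits the patient to £6,975 − £6,871.40 = £103.60.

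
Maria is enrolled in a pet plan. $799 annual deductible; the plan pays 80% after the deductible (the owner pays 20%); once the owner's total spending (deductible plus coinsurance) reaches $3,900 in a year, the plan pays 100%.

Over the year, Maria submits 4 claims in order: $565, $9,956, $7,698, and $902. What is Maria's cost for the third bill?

Claim 1 — $565: all of it applies to the deductible. Owner owes $565 (running OOP $565).
Claim 2 — $9,956: $234 to deductible, leaving $9,722; owner's 20% is $1,944.40. Cost to owner: $2,178.40. OOP to date $2,743.40.
Claim 3 — $7,698: deductible met; 20% of $7,698 = $1,539.60. Adding that to $2,743.40 gives $4,283, past the $3,900 cap; owner pays only $3,900 − $2,743.40 = $1,156.60.

$1,156.60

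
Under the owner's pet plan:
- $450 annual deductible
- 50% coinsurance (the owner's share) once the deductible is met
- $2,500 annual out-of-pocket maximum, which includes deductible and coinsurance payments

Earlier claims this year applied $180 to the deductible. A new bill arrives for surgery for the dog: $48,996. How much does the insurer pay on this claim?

Deductible still to meet: $450 − $180 = $270.
The remaining $48,726 (= $48,996 − $270) moves to coinsurance.
Coinsurance: $48,726 × 50% = $24,363.
So the owner owes $270 + $24,363 = $24,633 before any cap.
Adding $24,633 to the $180 already spent would give $24,813, which exceeds the $2,500 cap; the owner pays just $2,500 − $180 = $2,320.
Insurer pays the balance: $48,996 − $2,320 = $46,676.

$46,676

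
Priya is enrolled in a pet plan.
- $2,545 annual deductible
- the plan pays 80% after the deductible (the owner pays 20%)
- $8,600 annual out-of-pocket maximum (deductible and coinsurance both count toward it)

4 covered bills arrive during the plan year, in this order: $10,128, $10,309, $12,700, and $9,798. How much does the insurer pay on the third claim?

Bill 1, $10,128: $2,545 to deductible, leaving $7,583; coinsurance $7,583 × 20% = $1,516.60. Owner pays $4,061.60; OOP now $4,061.60. Plan pays $10,128 − $4,061.60 = $6,066.40.
Bill 2, $10,309: deductible met; 20% of $10,309 = $2,061.80. Owner pays $2,061.80; OOP now $6,123.40. Plan pays $10,309 − $2,061.80 = $8,247.20.
Bill 3, $12,700: deductible already satisfied, so owner's share is 20% × $12,700 = $2,540. That would push OOP to $8,663.40, over the $8,600 cap, so owner pays $8,600 − $6,123.40 = $2,476.60. Insurer: $12,700 − $2,476.60 = $10,223.40.

$10,223.40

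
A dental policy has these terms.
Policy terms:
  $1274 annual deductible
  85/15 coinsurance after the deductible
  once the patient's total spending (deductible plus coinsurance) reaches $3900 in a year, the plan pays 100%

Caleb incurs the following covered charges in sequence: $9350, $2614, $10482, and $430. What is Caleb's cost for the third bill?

$1022.50

Claim 1 ($9350): deductible takes $1274, $8076 remains; 15% of $8076 = $1211.40. Cost to patient: $2485.40. OOP to date $2485.40.
Claim 2 ($2614): 15% coinsurance on $2614 = $392.10. Patient pays $392.10; OOP now $2877.50.
Claim 3 ($10482): deductible met; 15% of $10482 = $1572.30. OOP would hit $4449.80 > $3900, so the cap limits the patient to $3900 − $2877.50 = $1022.50.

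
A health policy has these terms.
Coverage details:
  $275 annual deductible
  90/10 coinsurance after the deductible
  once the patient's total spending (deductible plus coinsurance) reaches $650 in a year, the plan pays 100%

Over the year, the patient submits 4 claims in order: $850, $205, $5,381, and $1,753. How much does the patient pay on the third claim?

Bill 1, $850: $275 finishes the deductible; $575 goes to coinsurance; 10% of $575 = $57.50. Patient owes $332.50 (running OOP $332.50).
Bill 2, $205: 10% coinsurance on $205 = $20.50. Cost to patient: $20.50. OOP to date $353.
Bill 3, $5,381: 10% coinsurance on $5,381 = $538.10. That would push OOP to $891.10, over the $650 cap, so patient pays $650 − $353 = $297.

$297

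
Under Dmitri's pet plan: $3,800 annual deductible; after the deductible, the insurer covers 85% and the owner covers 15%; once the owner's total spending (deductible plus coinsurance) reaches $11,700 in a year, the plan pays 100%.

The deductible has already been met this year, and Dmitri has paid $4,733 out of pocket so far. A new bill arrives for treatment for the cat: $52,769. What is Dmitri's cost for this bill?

$6,967

The deductible is already satisfied, so the full bill goes to coinsurance.
Coinsurance: $52,769 × 15% = $7,915.35.
That would bring total out-of-pocket to $12,648.35, past the $11,700 cap. The owner is capped at $11,700 − $4,733 = $6,967 on this claim.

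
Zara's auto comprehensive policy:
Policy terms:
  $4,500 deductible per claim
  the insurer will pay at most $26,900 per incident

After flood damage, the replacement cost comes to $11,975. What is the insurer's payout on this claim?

$7,475

After the deductible, $11,975 − $4,500 = $7,475 remains.
$7,475 ≤ $26,900, so the limit doesn't bind; insurer pays $7,475.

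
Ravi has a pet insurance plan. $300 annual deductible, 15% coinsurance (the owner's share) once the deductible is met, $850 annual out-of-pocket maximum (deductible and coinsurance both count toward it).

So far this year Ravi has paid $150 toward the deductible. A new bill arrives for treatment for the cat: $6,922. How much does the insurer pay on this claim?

$150 of the $300 deductible is already met, leaving $150.
After the $150 deductible portion, $6,922 − $150 = $6,772 is subject to coinsurance.
15% of $6,772 = $1,015.80 falls to the owner.
Owner responsibility before any cap: $150 + $1,015.80 = $1,165.80.
Year-to-date out-of-pocket would reach $150 + $1,165.80 = $1,315.80, above the $850 maximum, so the owner pays only $850 − $150 = $700.
Insurer pays the balance: $6,922 − $700 = $6,222.

$6,222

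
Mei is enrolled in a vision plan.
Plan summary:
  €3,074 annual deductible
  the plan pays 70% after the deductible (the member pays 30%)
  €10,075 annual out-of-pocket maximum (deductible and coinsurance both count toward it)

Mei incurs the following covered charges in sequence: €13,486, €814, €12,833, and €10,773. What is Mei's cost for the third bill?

€3,633.20

Claim 1 (€13,486): €3,074 finishes the deductible; €10,412 goes to coinsurance; 30% of €10,412 = €3,123.60. Member pays €6,197.60; OOP now €6,197.60.
Claim 2 (€814): deductible met; 30% of €814 = €244.20. Member pays €244.20; OOP now €6,441.80.
Claim 3 (€12,833): 30% coinsurance on €12,833 = €3,849.90. Adding that to €6,441.80 gives €10,291.70, past the €10,075 cap; member pays only €10,075 − €6,441.80 = €3,633.20.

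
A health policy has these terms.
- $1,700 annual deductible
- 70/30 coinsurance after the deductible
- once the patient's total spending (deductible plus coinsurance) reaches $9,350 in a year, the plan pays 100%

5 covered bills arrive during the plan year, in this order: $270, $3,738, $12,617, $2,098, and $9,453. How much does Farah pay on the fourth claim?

#1 ($270): entire amount goes to the deductible. Patient pays $270; OOP now $270.
#2 ($3,738): $1,430 finishes the deductible; $2,308 goes to coinsurance; coinsurance $2,308 × 30% = $692.40. Cost to patient: $2,122.40. OOP to date $2,392.40.
#3 ($12,617): 30% coinsurance on $12,617 = $3,785.10. Cost to patient: $3,785.10. OOP to date $6,177.50.
#4 ($2,098): deductible already satisfied, so patient's share is 30% × $2,098 = $629.40. Patient owes $629.40 (running OOP $6,806.90).

$629.40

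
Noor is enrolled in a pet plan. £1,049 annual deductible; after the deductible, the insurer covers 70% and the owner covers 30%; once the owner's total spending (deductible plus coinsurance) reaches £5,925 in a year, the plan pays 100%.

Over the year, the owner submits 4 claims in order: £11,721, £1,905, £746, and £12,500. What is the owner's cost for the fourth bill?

£879.10

#1 (£11,721): deductible takes £1,049, £10,672 remains; coinsurance £10,672 × 30% = £3,201.60. Cost to owner: £4,250.60. OOP to date £4,250.60.
#2 (£1,905): 30% coinsurance on £1,905 = £571.50. Owner owes £571.50 (running OOP £4,822.10).
#3 (£746): deductible met; 30% of £746 = £223.80. Owner pays £223.80; OOP now £5,045.90.
#4 (£12,500): 30% coinsurance on £12,500 = £3,750. Adding that to £5,045.90 gives £8,795.90, past the £5,925 cap; owner pays only £5,925 − £5,045.90 = £879.10.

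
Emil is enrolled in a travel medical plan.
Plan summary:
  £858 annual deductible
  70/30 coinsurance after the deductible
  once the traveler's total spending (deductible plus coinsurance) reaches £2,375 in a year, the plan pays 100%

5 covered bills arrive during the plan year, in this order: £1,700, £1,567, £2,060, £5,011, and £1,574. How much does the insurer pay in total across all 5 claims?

Bill 1, £1,700: £858 finishes the deductible; £842 goes to coinsurance; coinsurance £842 × 30% = £252.60. Traveler pays £1,110.60; OOP now £1,110.60. Plan pays £1,700 − £1,110.60 = £589.40.
Bill 2, £1,567: 30% coinsurance on £1,567 = £470.10. Cost to traveler: £470.10. OOP to date £1,580.70. Insurer: £1,567 − £470.10 = £1,096.90.
Bill 3, £2,060: deductible already satisfied, so traveler's share is 30% × £2,060 = £618. Traveler owes £618 (running OOP £2,198.70). Insurer: £2,060 − £618 = £1,442.
Bill 4, £5,011: deductible already satisfied, so traveler's share is 30% × £5,011 = £1,503.30. That would push OOP to £3,702, over the £2,375 cap, so traveler pays £2,375 − £2,198.70 = £176.30. Plan pays £5,011 − £176.30 = £4,834.70.
Bill 5, £1,574: deductible already satisfied, so traveler's share is 30% × £1,574 = £472.20. That would push OOP to £2,847.20, over the £2,375 cap, so traveler pays £2,375 − £2,375 = £0. Insurer: £1,574 − £0 = £1,574.
Insurer total = bills − traveler's total = £11,912 − £2,375 = £9,537.

£9,537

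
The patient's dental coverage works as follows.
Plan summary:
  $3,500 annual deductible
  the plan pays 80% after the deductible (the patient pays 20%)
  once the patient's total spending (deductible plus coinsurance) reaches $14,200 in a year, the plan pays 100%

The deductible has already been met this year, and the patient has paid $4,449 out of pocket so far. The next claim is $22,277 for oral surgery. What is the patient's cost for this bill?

With the deductible met, the entire $22,277 is subject to coinsurance.
20% of $22,277 = $4,455.40 falls to the patient.
Cumulative spending $4,449 + $4,455.40 = $8,904.40 stays under the $14,200 maximum.

$4,455.40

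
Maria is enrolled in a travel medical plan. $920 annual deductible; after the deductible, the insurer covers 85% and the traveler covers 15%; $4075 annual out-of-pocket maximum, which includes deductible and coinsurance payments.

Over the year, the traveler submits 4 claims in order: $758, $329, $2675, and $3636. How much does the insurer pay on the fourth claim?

$3090.60

#1 ($758): entire amount goes to the deductible. Traveler owes $758 (running OOP $758). Plan pays $758 − $758 = $0.
#2 ($329): deductible takes $162, $167 remains; traveler's 15% is $25.05. Traveler owes $187.05 (running OOP $945.05). Plan pays $329 − $187.05 = $141.95.
#3 ($2675): deductible already satisfied, so traveler's share is 15% × $2675 = $401.25. Traveler pays $401.25; OOP now $1346.30. Plan pays $2675 − $401.25 = $2273.75.
#4 ($3636): deductible already satisfied, so traveler's share is 15% × $3636 = $545.40. Traveler pays $545.40; OOP now $1891.70. Plan pays $3636 − $545.40 = $3090.60.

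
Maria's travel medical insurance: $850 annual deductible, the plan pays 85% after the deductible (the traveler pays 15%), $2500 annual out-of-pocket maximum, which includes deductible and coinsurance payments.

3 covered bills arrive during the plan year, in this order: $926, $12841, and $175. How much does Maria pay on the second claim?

$1638.60

Claim 1 — $926: $850 finishes the deductible; $76 goes to coinsurance; coinsurance $76 × 15% = $11.40. Cost to traveler: $861.40. OOP to date $861.40.
Claim 2 — $12841: deductible met; 15% of $12841 = $1926.15. Adding that to $861.40 gives $2787.55, past the $2500 cap; traveler pays only $2500 − $861.40 = $1638.60.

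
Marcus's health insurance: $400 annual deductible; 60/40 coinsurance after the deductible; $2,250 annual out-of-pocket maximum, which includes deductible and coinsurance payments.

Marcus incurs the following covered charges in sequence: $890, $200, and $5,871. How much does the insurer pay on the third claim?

Claim 1 — $890: deductible takes $400, $490 remains; 40% of $490 = $196. Patient owes $596 (running OOP $596). Plan pays $890 − $596 = $294.
Claim 2 — $200: deductible met; 40% of $200 = $80. Patient owes $80 (running OOP $676). Insurer: $200 − $80 = $120.
Claim 3 — $5,871: deductible met; 40% of $5,871 = $2,348.40. OOP would hit $3,024.40 > $2,250, so the cap limits the patient to $2,250 − $676 = $1,574. Insurer: $5,871 − $1,574 = $4,297.

$4,297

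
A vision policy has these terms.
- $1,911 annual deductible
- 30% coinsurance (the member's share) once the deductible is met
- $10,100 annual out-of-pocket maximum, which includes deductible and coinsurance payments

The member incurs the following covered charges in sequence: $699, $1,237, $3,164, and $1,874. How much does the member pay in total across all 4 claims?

$3,429.90

Bill 1, $699: all of it applies to the deductible. Member owes $699 (running OOP $699).
Bill 2, $1,237: $1,212 to deductible, leaving $25; 30% of $25 = $7.50. Member owes $1,219.50 (running OOP $1,918.50).
Bill 3, $3,164: deductible met; 30% of $3,164 = $949.20. Member owes $949.20 (running OOP $2,867.70).
Bill 4, $1,874: deductible met; 30% of $1,874 = $562.20. Member owes $562.20 (running OOP $3,429.90).
Total paid by the member: $699 + $1,219.50 + $949.20 + $562.20 = $3,429.90.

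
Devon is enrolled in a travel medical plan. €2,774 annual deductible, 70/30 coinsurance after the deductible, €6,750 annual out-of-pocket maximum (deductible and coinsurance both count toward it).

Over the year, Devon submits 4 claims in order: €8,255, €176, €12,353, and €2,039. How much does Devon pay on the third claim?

€2,278.90

Claim 1 — €8,255: deductible takes €2,774, €5,481 remains; coinsurance €5,481 × 30% = €1,644.30. Traveler owes €4,418.30 (running OOP €4,418.30).
Claim 2 — €176: deductible already satisfied, so traveler's share is 30% × €176 = €52.80. Traveler pays €52.80; OOP now €4,471.10.
Claim 3 — €12,353: 30% coinsurance on €12,353 = €3,705.90. That would push OOP to €8,177, over the €6,750 cap, so traveler pays €6,750 − €4,471.10 = €2,278.90.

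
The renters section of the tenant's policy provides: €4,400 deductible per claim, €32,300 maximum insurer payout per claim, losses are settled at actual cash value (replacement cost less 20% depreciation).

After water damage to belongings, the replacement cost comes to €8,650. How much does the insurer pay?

€2,520

At 20% depreciation, ACV = €8,650 − €1,730 = €6,920.
Subtract the deductible: €6,920 − €4,400 = €2,520.
€2,520 ≤ €32,300, so the limit doesn't bind; insurer pays €2,520.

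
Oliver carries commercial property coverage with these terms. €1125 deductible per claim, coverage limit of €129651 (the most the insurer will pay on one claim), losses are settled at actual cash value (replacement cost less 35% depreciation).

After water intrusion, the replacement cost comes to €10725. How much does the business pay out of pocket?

€4878.75

Actual cash value after 35% depreciation: €10725 × 65% = €6971.25.
Less the €1125 deductible: €6971.25 − €1125 = €5846.25.
€5846.25 ≤ €129651, so the limit doesn't bind; insurer pays €5846.25.
Business's share is the uncovered remainder: €10725 − €5846.25 = €4878.75.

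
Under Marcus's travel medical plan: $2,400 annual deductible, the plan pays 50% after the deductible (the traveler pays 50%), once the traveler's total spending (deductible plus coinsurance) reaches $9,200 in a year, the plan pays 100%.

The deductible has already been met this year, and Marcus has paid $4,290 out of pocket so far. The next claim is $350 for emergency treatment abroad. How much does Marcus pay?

With the deductible met, the entire $350 is subject to coinsurance.
50% of $350 = $175 falls to the traveler.
Year-to-date out-of-pocket becomes $4,290 + $175 = $4,465, still under the $9,200 maximum, so no cap applies.

$175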